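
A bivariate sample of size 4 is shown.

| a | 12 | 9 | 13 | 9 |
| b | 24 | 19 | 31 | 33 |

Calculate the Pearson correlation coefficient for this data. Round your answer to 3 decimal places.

0.219

n = 4, Σa = 43, Σb = 107, Σa² = 475, Σb² = 2987, Σab = 1159
nΣab − ΣaΣb = 4636 − 4601 = 35
nΣa² − (Σa)² = 1900 − 1849 = 51; nΣb² − (Σb)² = 11948 − 11449 = 499
r = 35 / √(51 × 499) = 35 / 159.5274 ≈ 0.219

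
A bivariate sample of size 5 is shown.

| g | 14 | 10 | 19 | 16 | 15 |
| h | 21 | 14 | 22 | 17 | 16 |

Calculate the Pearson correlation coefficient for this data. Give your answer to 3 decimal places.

n = 5, Σg = 74, Σh = 90, Σg² = 1138, Σh² = 1666, Σgh = 1364
nΣgh − ΣgΣh = 6820 − 6660 = 160
nΣg² − (Σg)² = 5690 − 5476 = 214; nΣh² − (Σh)² = 8330 − 8100 = 230
r = 160 / √(214 × 230) = 160 / 221.8558 ≈ 0.721

0.721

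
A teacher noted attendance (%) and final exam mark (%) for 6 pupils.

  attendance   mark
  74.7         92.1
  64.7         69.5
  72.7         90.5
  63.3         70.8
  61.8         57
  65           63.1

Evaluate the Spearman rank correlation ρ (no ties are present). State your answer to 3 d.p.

Rank attendance: 6, 3, 5, 2, 1, 4
Rank mark: 6, 3, 5, 4, 1, 2
d = rank(attendance) − rank(mark): 0, 0, 0, -2, 0, 2; Σd² = 8
ρ = 1 − 6Σd² / [n(n²−1)] = 1 − 6×8 / (6×35) = 1 − 48/210 ≈ 0.771

0.771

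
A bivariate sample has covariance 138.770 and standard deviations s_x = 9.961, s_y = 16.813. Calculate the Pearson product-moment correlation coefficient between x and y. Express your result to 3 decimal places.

0.829

r = Cov(x,y) / (s_x · s_y) = 138.770 / (9.961 × 16.813)
  = 138.770 / 167.4743 ≈ 0.829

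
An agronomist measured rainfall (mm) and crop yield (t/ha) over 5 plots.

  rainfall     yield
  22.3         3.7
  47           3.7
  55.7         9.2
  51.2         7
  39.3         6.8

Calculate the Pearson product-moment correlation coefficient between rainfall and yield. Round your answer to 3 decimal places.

0.679

n = 5, Σx = 215.5, Σy = 30.4, Σx² = 9974.71, Σy² = 207.26, Σxy = 1394.49
nΣxy − ΣxΣy = 6972.45 − 6551.2 = 421.25
nΣx² − (Σx)² = 49873.55 − 46440.25 = 3433.3; nΣy² − (Σy)² = 1036.3 − 924.16 = 112.14
r = 421.25 / √(3433.3 × 112.14) = 421.25 / 620.4920 ≈ 0.679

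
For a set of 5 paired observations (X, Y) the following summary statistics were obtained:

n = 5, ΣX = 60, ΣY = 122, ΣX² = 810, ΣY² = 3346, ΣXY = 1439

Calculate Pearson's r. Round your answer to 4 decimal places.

r = (nΣXY − ΣXΣY) / √[(nΣX² − (ΣX)²)(nΣY² − (ΣY)²)]
Numerator: 5×1439 − 60×122 = -125
Denominator: √[(4050 − 3600)(16730 − 14884)] = √[450 × 1846] = 911.4275
r = -125 / 911.4275 ≈ -0.1371

-0.1371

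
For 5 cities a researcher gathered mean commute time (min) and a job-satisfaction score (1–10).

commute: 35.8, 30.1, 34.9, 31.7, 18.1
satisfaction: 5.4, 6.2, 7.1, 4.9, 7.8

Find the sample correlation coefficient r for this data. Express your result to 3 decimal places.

n = 5, Σx = 150.6, Σy = 31.4, Σx² = 4738.16, Σy² = 202.86, Σxy = 924.24
nΣxy − ΣxΣy = 4621.2 − 4728.84 = -107.64
nΣx² − (Σx)² = 23690.8 − 22680.36 = 1010.44; nΣy² − (Σy)² = 1014.3 − 985.96 = 28.34
r = -107.64 / √(1010.44 × 28.34) = -107.64 / 169.2214 ≈ -0.636

-0.636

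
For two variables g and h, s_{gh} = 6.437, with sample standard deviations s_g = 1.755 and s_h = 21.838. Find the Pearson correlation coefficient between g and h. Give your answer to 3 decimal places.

0.168

r = Cov(g,h) / (s_g · s_h) = 6.437 / (1.755 × 21.838)
  = 6.437 / 38.3257 ≈ 0.168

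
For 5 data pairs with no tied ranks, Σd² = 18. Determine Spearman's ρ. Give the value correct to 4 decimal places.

ρ = 1 − 6Σd² / [n(n²−1)] = 1 − 6×18 / (5×24)
  = 1 − 108/120 = 1 − 0.90000 ≈ 0.1000

0.1000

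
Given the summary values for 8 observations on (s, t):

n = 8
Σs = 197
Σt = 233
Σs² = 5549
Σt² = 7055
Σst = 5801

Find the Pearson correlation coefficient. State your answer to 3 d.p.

r = (nΣst − ΣsΣt) / √[(nΣs² − (Σs)²)(nΣt² − (Σt)²)]
Numerator: 8×5801 − 197×233 = 507
Denominator: √[(44392 − 38809)(56440 − 54289)] = √[5583 × 2151] = 3465.4052
r = 507 / 3465.4052 ≈ 0.146

0.146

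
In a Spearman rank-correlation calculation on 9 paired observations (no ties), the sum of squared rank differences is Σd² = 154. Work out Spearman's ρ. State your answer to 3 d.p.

-0.283

ρ = 1 − 6Σd² / [n(n²−1)] = 1 − 6×154 / (9×80)
  = 1 − 924/720 = 1 − 1.2833 ≈ -0.283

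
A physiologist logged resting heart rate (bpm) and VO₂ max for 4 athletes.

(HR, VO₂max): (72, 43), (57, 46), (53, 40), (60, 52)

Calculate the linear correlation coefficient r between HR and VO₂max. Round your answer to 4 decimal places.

n = 4, Σx = 242, Σy = 181, Σx² = 14842, Σy² = 8269, Σxy = 10958
nΣxy − ΣxΣy = 43832 − 43802 = 30
nΣx² − (Σx)² = 59368 − 58564 = 804; nΣy² − (Σy)² = 33076 − 32761 = 315
r = 30 / √(804 × 315) = 30 / 503.2494 ≈ 0.0596

0.0596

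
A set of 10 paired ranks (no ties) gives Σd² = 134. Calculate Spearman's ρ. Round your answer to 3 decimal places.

0.188

ρ = 1 − 6Σd² / [n(n²−1)] = 1 − 6×134 / (10×99)
  = 1 − 804/990 = 1 − 0.8121 ≈ 0.188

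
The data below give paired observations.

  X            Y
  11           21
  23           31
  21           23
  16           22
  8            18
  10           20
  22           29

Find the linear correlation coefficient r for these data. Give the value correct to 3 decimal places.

0.892

n = 7, ΣX = 111, ΣY = 164, ΣX² = 1995, ΣY² = 3980, ΣXY = 2761
nΣXY − ΣXΣY = 19327 − 18204 = 1123
nΣX² − (ΣX)² = 13965 − 12321 = 1644; nΣY² − (ΣY)² = 27860 − 26896 = 964
r = 1123 / √(1644 × 964) = 1123 / 1258.8948 ≈ 0.892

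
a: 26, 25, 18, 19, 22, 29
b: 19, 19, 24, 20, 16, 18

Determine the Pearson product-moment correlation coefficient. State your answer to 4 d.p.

-0.5707

n = 6, Σa = 139, Σb = 116, Σa² = 3311, Σb² = 2278, Σab = 2655
nΣab − ΣaΣb = 15930 − 16124 = -194
nΣa² − (Σa)² = 19866 − 19321 = 545; nΣb² − (Σb)² = 13668 − 13456 = 212
r = -194 / √(545 × 212) = -194 / 339.9118 ≈ -0.5707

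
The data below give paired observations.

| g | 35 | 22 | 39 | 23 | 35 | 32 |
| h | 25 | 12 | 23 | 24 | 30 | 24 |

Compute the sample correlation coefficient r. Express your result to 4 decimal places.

n = 6, Σg = 186, Σh = 138, Σg² = 6008, Σh² = 3350, Σgh = 4406
nΣgh − ΣgΣh = 26436 − 25668 = 768
nΣg² − (Σg)² = 36048 − 34596 = 1452; nΣh² − (Σh)² = 20100 − 19044 = 1056
r = 768 / √(1452 × 1056) = 768 / 1238.2698 ≈ 0.6202

0.6202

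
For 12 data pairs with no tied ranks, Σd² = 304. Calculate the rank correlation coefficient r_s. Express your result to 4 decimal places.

ρ = 1 − 6Σd² / [n(n²−1)] = 1 − 6×304 / (12×143)
  = 1 − 1824/1716 = 1 − 1.06294 ≈ -0.0629

-0.0629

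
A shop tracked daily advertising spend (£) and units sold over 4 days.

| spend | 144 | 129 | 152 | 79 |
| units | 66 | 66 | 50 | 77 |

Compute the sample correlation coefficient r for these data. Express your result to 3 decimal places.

n = 4, Σx = 504, Σy = 259, Σx² = 66722, Σy² = 17141, Σxy = 31701
nΣxy − ΣxΣy = 126804 − 130536 = -3732
nΣx² − (Σx)² = 266888 − 254016 = 12872; nΣy² − (Σy)² = 68564 − 67081 = 1483
r = -3732 / √(12872 × 1483) = -3732 / 4369.1162 ≈ -0.854

-0.854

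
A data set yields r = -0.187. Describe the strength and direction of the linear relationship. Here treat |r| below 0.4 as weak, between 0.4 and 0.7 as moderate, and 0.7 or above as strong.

weak negative

r = -0.187 < 0 so the relationship is negative.
|r| = 0.187, which falls in the weak range.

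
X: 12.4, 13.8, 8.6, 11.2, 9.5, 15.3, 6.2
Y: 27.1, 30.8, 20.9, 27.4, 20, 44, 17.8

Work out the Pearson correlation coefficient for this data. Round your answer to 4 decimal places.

n = 7, ΣX = 77, ΣY = 188, ΣX² = 906.38, ΣY² = 5523.46, ΣXY = 2221.26
nΣXY − ΣXΣY = 15548.82 − 14476 = 1072.82
nΣX² − (ΣX)² = 6344.66 − 5929 = 415.66; nΣY² − (ΣY)² = 38664.22 − 35344 = 3320.22
r = 1072.82 / √(415.66 × 3320.22) = 1072.82 / 1174.7692 ≈ 0.9132

0.9132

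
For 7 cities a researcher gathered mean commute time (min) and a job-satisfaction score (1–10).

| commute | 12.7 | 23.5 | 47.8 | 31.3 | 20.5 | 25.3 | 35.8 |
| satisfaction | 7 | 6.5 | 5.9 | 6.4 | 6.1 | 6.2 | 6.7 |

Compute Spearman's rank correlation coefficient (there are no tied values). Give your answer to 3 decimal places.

Rank commute: 1, 3, 7, 5, 2, 4, 6
Rank satisfaction: 7, 5, 1, 4, 2, 3, 6
d = rank(commute) − rank(satisfaction): -6, -2, 6, 1, 0, 1, 0; Σd² = 78
ρ = 1 − 6Σd² / [n(n²−1)] = 1 − 6×78 / (7×48) = 1 − 468/336 ≈ -0.393

-0.393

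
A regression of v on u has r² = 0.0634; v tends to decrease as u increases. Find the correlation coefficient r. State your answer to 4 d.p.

|r| = √0.0634 = 0.2518
The association is negative, so r = −0.2518.

-0.2518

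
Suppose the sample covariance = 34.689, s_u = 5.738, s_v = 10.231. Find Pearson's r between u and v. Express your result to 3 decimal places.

0.591

r = Cov(u,v) / (s_u · s_v) = 34.689 / (5.738 × 10.231)
  = 34.689 / 58.7055 ≈ 0.591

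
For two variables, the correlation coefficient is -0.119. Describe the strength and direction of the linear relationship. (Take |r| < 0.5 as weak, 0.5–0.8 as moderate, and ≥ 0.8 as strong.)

weak negative

r = -0.119 < 0 so the relationship is negative.
|r| = 0.119, which falls in the weak range.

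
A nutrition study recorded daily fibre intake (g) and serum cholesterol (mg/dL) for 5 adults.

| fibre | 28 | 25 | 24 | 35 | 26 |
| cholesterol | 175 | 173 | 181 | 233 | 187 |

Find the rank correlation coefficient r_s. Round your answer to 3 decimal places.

Rank fibre: 4, 2, 1, 5, 3
Rank cholesterol: 2, 1, 3, 5, 4
d = rank(fibre) − rank(cholesterol): 2, 1, -2, 0, -1; Σd² = 10
ρ = 1 − 6Σd² / [n(n²−1)] = 1 − 6×10 / (5×24) = 1 − 60/120 ≈ 0.500

0.500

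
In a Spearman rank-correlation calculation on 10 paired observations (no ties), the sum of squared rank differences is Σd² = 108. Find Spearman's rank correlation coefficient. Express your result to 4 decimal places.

ρ = 1 − 6Σd² / [n(n²−1)] = 1 − 6×108 / (10×99)
  = 1 − 648/990 = 1 − 0.65455 ≈ 0.3455

0.3455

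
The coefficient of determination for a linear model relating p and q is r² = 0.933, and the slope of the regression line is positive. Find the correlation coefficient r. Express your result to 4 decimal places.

0.9659

|r| = √0.933 = 0.9659
The association is positive, so r = 0.9659.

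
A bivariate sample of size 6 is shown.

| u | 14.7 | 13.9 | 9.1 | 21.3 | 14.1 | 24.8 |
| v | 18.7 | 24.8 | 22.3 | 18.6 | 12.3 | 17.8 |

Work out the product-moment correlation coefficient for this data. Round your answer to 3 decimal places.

-0.285

n = 6, Σu = 97.9, Σv = 114.5, Σu² = 1759.65, Σv² = 2276.11, Σuv = 1833.59
nΣuv − ΣuΣv = 11001.54 − 11209.55 = -208.01
nΣu² − (Σu)² = 10557.9 − 9584.41 = 973.49; nΣv² − (Σv)² = 13656.66 − 13110.25 = 546.41
r = -208.01 / √(973.49 × 546.41) = -208.01 / 729.3317 ≈ -0.285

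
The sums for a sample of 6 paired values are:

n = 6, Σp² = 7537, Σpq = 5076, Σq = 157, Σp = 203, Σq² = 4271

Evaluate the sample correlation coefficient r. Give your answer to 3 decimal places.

-0.715

r = (nΣpq − ΣpΣq) / √[(nΣp² − (Σp)²)(nΣq² − (Σq)²)]
Numerator: 6×5076 − 203×157 = -1415
Denominator: √[(45222 − 41209)(25626 − 24649)] = √[4013 × 977] = 1980.0760
r = -1415 / 1980.0760 ≈ -0.715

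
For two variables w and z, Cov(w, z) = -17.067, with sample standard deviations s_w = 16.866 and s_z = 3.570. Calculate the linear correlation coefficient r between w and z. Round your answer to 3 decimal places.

r = Cov(w,z) / (s_w · s_z) = -17.067 / (16.866 × 3.570)
  = -17.067 / 60.2116 ≈ -0.283

-0.283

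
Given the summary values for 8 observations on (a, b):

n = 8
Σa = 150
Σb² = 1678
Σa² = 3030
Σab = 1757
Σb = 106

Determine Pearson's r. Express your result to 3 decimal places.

r = (nΣab − ΣaΣb) / √[(nΣa² − (Σa)²)(nΣb² − (Σb)²)]
Numerator: 8×1757 − 150×106 = -1844
Denominator: √[(24240 − 22500)(13424 − 11236)] = √[1740 × 2188] = 1951.1843
r = -1844 / 1951.1843 ≈ -0.945

-0.945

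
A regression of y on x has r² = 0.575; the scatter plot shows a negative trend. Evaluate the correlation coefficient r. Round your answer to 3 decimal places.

|r| = √0.575 = 0.758
The association is negative, so r = −0.758.

-0.758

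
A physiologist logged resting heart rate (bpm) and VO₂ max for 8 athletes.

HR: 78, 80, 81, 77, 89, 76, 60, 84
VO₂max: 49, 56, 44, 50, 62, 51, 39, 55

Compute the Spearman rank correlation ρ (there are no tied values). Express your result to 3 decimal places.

Rank HR: 4, 5, 6, 3, 8, 2, 1, 7
Rank VO₂max: 3, 7, 2, 4, 8, 5, 1, 6
d = rank(HR) − rank(VO₂max): 1, -2, 4, -1, 0, -3, 0, 1; Σd² = 32
ρ = 1 − 6Σd² / [n(n²−1)] = 1 − 6×32 / (8×63) = 1 − 192/504 ≈ 0.619

0.619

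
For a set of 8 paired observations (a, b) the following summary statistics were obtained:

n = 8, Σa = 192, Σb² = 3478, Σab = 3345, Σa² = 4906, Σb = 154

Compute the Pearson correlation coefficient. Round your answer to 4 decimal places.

-0.8973

r = (nΣab − ΣaΣb) / √[(nΣa² − (Σa)²)(nΣb² − (Σb)²)]
Numerator: 8×3345 − 192×154 = -2808
Denominator: √[(39248 − 36864)(27824 − 23716)] = √[2384 × 4108] = 3129.4523
r = -2808 / 3129.4523 ≈ -0.8973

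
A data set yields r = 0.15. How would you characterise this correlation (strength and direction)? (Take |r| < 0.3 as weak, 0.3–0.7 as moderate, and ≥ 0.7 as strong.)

weak positive

r = 0.15 > 0 so the relationship is positive.
|r| = 0.15, which falls in the weak range.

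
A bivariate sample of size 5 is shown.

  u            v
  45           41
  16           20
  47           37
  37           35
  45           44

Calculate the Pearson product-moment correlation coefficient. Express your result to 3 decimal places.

n = 5, Σu = 190, Σv = 177, Σu² = 7884, Σv² = 6611, Σuv = 7179
nΣuv − ΣuΣv = 35895 − 33630 = 2265
nΣu² − (Σu)² = 39420 − 36100 = 3320; nΣv² − (Σv)² = 33055 − 31329 = 1726
r = 2265 / √(3320 × 1726) = 2265 / 2393.8087 ≈ 0.946

0.946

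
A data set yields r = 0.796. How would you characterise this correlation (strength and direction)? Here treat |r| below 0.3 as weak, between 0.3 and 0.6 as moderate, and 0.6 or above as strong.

r = 0.796 > 0 so the relationship is positive.
|r| = 0.796, which falls in the strong range.

strong positive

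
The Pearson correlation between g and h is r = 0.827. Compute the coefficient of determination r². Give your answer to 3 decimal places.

0.684

r² = (0.827)² = 0.684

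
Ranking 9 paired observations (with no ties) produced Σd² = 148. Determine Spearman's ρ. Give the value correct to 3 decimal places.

-0.233

ρ = 1 − 6Σd² / [n(n²−1)] = 1 − 6×148 / (9×80)
  = 1 − 888/720 = 1 − 1.2333 ≈ -0.233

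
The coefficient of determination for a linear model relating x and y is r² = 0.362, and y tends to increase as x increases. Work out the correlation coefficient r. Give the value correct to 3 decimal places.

|r| = √0.362 = 0.602
The association is positive, so r = 0.602.

0.602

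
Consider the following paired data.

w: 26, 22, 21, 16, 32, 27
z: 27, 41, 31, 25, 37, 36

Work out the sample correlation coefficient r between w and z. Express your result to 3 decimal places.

0.482

n = 6, Σw = 144, Σz = 197, Σw² = 3610, Σz² = 6661, Σwz = 4811
nΣwz − ΣwΣz = 28866 − 28368 = 498
nΣw² − (Σw)² = 21660 − 20736 = 924; nΣz² − (Σz)² = 39966 − 38809 = 1157
r = 498 / √(924 × 1157) = 498 / 1033.9574 ≈ 0.482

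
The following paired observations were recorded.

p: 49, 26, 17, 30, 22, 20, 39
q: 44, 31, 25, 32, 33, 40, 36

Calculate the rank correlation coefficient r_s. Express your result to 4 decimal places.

Rank p: 7, 4, 1, 5, 3, 2, 6
Rank q: 7, 2, 1, 3, 4, 6, 5
d = rank(p) − rank(q): 0, 2, 0, 2, -1, -4, 1; Σd² = 26
ρ = 1 − 6Σd² / [n(n²−1)] = 1 − 6×26 / (7×48) = 1 − 156/336 ≈ 0.5357

0.5357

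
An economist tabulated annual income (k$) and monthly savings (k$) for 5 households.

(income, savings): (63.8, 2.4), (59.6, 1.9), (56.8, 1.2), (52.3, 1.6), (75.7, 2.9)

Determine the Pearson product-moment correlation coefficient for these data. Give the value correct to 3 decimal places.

0.898

n = 5, Σx = 308.2, Σy = 10, Σx² = 19314.62, Σy² = 21.78, Σxy = 637.73
nΣxy − ΣxΣy = 3188.65 − 3082 = 106.65
nΣx² − (Σx)² = 96573.1 − 94987.24 = 1585.86; nΣy² − (Σy)² = 108.9 − 100 = 8.9
r = 106.65 / √(1585.86 × 8.9) = 106.65 / 118.8030 ≈ 0.898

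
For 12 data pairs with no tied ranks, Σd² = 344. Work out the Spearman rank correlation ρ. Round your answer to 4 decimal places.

-0.2028

ρ = 1 − 6Σd² / [n(n²−1)] = 1 − 6×344 / (12×143)
  = 1 − 2064/1716 = 1 − 1.20280 ≈ -0.2028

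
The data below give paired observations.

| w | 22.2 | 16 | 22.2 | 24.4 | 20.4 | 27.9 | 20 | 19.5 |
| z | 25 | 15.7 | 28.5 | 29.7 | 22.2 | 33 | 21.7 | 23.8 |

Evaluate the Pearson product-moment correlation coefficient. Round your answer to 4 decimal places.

n = 8, Σw = 172.6, Σz = 199.6, Σw² = 3811.86, Σz² = 5185, Σwz = 4435.26
nΣwz − ΣwΣz = 35482.08 − 34450.96 = 1031.12
nΣw² − (Σw)² = 30494.88 − 29790.76 = 704.12; nΣz² − (Σz)² = 41480 − 39840.16 = 1639.84
r = 1031.12 / √(704.12 × 1639.84) = 1031.12 / 1074.5437 ≈ 0.9596

0.9596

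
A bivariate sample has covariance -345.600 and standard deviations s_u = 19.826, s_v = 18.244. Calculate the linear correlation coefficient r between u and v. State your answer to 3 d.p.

r = Cov(u,v) / (s_u · s_v) = -345.600 / (19.826 × 18.244)
  = -345.600 / 361.7055 ≈ -0.955

-0.955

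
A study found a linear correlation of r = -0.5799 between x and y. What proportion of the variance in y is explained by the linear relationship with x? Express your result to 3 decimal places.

r² = (-0.5799)² = 0.336

0.336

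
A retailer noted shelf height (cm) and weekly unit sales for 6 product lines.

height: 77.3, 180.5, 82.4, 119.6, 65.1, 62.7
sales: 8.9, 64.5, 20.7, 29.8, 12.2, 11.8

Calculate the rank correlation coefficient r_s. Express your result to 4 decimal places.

Rank height: 3, 6, 4, 5, 2, 1
Rank sales: 1, 6, 4, 5, 3, 2
d = rank(height) − rank(sales): 2, 0, 0, 0, -1, -1; Σd² = 6
ρ = 1 − 6Σd² / [n(n²−1)] = 1 − 6×6 / (6×35) = 1 − 36/210 ≈ 0.8286

0.8286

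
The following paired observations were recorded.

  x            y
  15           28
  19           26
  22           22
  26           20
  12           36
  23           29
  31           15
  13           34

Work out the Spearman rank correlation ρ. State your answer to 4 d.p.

-0.8571

Rank x: 3, 4, 5, 7, 1, 6, 8, 2
Rank y: 5, 4, 3, 2, 8, 6, 1, 7
d = rank(x) − rank(y): -2, 0, 2, 5, -7, 0, 7, -5; Σd² = 156
ρ = 1 − 6Σd² / [n(n²−1)] = 1 − 6×156 / (8×63) = 1 − 936/504 ≈ -0.8571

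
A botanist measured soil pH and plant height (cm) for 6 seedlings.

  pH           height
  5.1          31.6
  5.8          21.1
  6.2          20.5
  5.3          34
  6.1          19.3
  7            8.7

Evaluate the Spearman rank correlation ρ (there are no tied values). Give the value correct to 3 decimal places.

-0.886

Rank pH: 1, 3, 5, 2, 4, 6
Rank height: 5, 4, 3, 6, 2, 1
d = rank(pH) − rank(height): -4, -1, 2, -4, 2, 5; Σd² = 66
ρ = 1 − 6Σd² / [n(n²−1)] = 1 − 6×66 / (6×35) = 1 − 396/210 ≈ -0.886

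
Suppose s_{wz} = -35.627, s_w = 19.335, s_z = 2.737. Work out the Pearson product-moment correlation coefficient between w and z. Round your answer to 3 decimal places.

-0.673

r = Cov(w,z) / (s_w · s_z) = -35.627 / (19.335 × 2.737)
  = -35.627 / 52.9199 ≈ -0.673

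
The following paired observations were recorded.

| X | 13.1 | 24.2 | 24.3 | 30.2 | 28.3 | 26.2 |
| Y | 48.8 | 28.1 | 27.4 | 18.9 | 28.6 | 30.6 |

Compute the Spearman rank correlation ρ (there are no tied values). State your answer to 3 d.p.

-0.543

Rank X: 1, 2, 3, 6, 5, 4
Rank Y: 6, 3, 2, 1, 4, 5
d = rank(X) − rank(Y): -5, -1, 1, 5, 1, -1; Σd² = 54
ρ = 1 − 6Σd² / [n(n²−1)] = 1 − 6×54 / (6×35) = 1 − 324/210 ≈ -0.543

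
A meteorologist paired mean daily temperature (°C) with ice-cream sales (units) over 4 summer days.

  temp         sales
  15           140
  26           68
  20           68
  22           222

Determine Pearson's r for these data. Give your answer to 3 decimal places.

-0.220

n = 4, Σx = 83, Σy = 498, Σx² = 1785, Σy² = 78132, Σxy = 10112
nΣxy − ΣxΣy = 40448 − 41334 = -886
nΣx² − (Σx)² = 7140 − 6889 = 251; nΣy² − (Σy)² = 312528 − 248004 = 64524
r = -886 / √(251 × 64524) = -886 / 4024.3663 ≈ -0.220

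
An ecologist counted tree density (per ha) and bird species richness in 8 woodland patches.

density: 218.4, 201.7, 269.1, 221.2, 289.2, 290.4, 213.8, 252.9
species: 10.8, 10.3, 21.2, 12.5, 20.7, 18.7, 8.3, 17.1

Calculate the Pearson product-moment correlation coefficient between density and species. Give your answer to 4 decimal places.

0.9307

n = 8, Σx = 1956.7, Σy = 119.6, Σx² = 487363.35, Σy² = 1967.9, Σxy = 30422.2
nΣxy − ΣxΣy = 243377.6 − 234021.32 = 9356.28
nΣx² − (Σx)² = 3898906.8 − 3828674.89 = 70231.91; nΣy² − (Σy)² = 15743.2 − 14304.16 = 1439.04
r = 9356.28 / √(70231.91 × 1439.04) = 9356.28 / 10053.1850 ≈ 0.9307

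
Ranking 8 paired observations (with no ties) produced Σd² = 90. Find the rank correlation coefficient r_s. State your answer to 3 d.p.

ρ = 1 − 6Σd² / [n(n²−1)] = 1 − 6×90 / (8×63)
  = 1 − 540/504 = 1 − 1.0714 ≈ -0.071

-0.071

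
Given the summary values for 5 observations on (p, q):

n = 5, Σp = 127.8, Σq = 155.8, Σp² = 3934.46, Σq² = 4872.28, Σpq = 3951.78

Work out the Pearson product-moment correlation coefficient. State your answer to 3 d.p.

-0.281

r = (nΣpq − ΣpΣq) / √[(nΣp² − (Σp)²)(nΣq² − (Σq)²)]
Numerator: 5×3951.78 − 127.8×155.8 = -152.34
Denominator: √[(19672.3 − 16332.84)(24361.4 − 24273.64)] = √[3339.46 × 87.76] = 541.3603
r = -152.34 / 541.3603 ≈ -0.281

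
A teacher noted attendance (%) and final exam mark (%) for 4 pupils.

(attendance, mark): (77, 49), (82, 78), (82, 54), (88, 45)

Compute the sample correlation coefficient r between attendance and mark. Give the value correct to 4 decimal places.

n = 4, Σx = 329, Σy = 226, Σx² = 27121, Σy² = 13426, Σxy = 18557
nΣxy − ΣxΣy = 74228 − 74354 = -126
nΣx² − (Σx)² = 108484 − 108241 = 243; nΣy² − (Σy)² = 53704 − 51076 = 2628
r = -126 / √(243 × 2628) = -126 / 799.1270 ≈ -0.1577

-0.1577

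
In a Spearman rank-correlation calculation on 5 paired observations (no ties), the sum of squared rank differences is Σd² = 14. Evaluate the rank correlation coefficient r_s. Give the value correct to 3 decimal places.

0.300

ρ = 1 − 6Σd² / [n(n²−1)] = 1 − 6×14 / (5×24)
  = 1 − 84/120 = 1 − 0.7000 ≈ 0.300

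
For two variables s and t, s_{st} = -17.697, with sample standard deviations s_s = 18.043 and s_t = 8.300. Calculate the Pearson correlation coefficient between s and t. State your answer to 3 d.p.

-0.118

r = Cov(s,t) / (s_s · s_t) = -17.697 / (18.043 × 8.300)
  = -17.697 / 149.7569 ≈ -0.118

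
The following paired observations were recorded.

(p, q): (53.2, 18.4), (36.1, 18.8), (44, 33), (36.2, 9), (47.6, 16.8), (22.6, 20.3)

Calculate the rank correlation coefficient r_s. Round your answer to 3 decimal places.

Rank p: 6, 2, 4, 3, 5, 1
Rank q: 3, 4, 6, 1, 2, 5
d = rank(p) − rank(q): 3, -2, -2, 2, 3, -4; Σd² = 46
ρ = 1 − 6Σd² / [n(n²−1)] = 1 − 6×46 / (6×35) = 1 − 276/210 ≈ -0.314

-0.314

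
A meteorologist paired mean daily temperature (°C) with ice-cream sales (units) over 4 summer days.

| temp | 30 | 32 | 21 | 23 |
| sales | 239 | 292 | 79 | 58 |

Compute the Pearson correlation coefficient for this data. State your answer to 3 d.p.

n = 4, Σx = 106, Σy = 668, Σx² = 2894, Σy² = 151990, Σxy = 19507
nΣxy − ΣxΣy = 78028 − 70808 = 7220
nΣx² − (Σx)² = 11576 − 11236 = 340; nΣy² − (Σy)² = 607960 − 446224 = 161736
r = 7220 / √(340 × 161736) = 7220 / 7415.5404 ≈ 0.974

0.974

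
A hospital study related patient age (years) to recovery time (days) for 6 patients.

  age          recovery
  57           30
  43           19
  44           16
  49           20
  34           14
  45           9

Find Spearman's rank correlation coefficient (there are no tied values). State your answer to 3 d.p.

0.600

Rank age: 6, 2, 3, 5, 1, 4
Rank recovery: 6, 4, 3, 5, 2, 1
d = rank(age) − rank(recovery): 0, -2, 0, 0, -1, 3; Σd² = 14
ρ = 1 − 6Σd² / [n(n²−1)] = 1 − 6×14 / (6×35) = 1 − 84/210 ≈ 0.600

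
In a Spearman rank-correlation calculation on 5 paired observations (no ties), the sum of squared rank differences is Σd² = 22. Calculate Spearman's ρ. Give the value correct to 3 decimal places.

ρ = 1 − 6Σd² / [n(n²−1)] = 1 − 6×22 / (5×24)
  = 1 − 132/120 = 1 − 1.1000 ≈ -0.100

-0.100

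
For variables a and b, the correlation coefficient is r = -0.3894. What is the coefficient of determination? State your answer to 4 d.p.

0.1516

r² = (-0.3894)² = 0.1516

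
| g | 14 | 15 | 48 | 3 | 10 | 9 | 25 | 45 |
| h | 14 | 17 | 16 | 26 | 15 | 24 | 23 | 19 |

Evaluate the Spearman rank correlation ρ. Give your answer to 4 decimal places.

-0.3571

Rank g: 4, 5, 8, 1, 3, 2, 6, 7
Rank h: 1, 4, 3, 8, 2, 7, 6, 5
d = rank(g) − rank(h): 3, 1, 5, -7, 1, -5, 0, 2; Σd² = 114
ρ = 1 − 6Σd² / [n(n²−1)] = 1 − 6×114 / (8×63) = 1 − 684/504 ≈ -0.3571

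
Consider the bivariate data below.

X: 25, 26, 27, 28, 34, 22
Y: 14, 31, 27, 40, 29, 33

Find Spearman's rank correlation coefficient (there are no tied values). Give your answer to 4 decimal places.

0.0857

Rank X: 2, 3, 4, 5, 6, 1
Rank Y: 1, 4, 2, 6, 3, 5
d = rank(X) − rank(Y): 1, -1, 2, -1, 3, -4; Σd² = 32
ρ = 1 − 6Σd² / [n(n²−1)] = 1 − 6×32 / (6×35) = 1 − 192/210 ≈ 0.0857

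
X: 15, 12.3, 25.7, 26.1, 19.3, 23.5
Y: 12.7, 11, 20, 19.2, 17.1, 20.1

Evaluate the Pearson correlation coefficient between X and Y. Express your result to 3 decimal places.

0.967

n = 6, ΣX = 121.9, ΣY = 100.1, ΣX² = 2642.73, ΣY² = 1747.35, ΣXY = 2143.3
nΣXY − ΣXΣY = 12859.8 − 12202.19 = 657.61
nΣX² − (ΣX)² = 15856.38 − 14859.61 = 996.77; nΣY² − (ΣY)² = 10484.1 − 10020.01 = 464.09
r = 657.61 / √(996.77 × 464.09) = 657.61 / 680.1404 ≈ 0.967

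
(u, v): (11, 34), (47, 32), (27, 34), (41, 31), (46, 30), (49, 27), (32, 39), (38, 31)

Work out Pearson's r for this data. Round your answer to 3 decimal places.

n = 8, Σu = 291, Σv = 258, Σu² = 11725, Σv² = 8408, Σuv = 9196
nΣuv − ΣuΣv = 73568 − 75078 = -1510
nΣu² − (Σu)² = 93800 − 84681 = 9119; nΣv² − (Σv)² = 67264 − 66564 = 700
r = -1510 / √(9119 × 700) = -1510 / 2526.5193 ≈ -0.598

-0.598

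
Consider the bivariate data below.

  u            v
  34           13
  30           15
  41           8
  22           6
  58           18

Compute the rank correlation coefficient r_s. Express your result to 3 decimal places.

0.600

Rank u: 3, 2, 4, 1, 5
Rank v: 3, 4, 2, 1, 5
d = rank(u) − rank(v): 0, -2, 2, 0, 0; Σd² = 8
ρ = 1 − 6Σd² / [n(n²−1)] = 1 − 6×8 / (5×24) = 1 − 48/120 ≈ 0.600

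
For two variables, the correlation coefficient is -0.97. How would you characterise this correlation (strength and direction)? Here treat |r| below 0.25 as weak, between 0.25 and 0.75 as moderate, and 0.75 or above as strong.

strong negative

r = -0.97 < 0 so the relationship is negative.
|r| = 0.97, which falls in the strong range.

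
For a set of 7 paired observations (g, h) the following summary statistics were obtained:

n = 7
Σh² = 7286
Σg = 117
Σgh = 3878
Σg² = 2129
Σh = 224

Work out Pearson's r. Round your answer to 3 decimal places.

0.937

r = (nΣgh − ΣgΣh) / √[(nΣg² − (Σg)²)(nΣh² − (Σh)²)]
Numerator: 7×3878 − 117×224 = 938
Denominator: √[(14903 − 13689)(51002 − 50176)] = √[1214 × 826] = 1001.3810
r = 938 / 1001.3810 ≈ 0.937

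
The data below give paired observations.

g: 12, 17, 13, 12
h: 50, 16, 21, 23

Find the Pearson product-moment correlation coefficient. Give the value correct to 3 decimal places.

n = 4, Σg = 54, Σh = 110, Σg² = 746, Σh² = 3726, Σgh = 1421
nΣgh − ΣgΣh = 5684 − 5940 = -256
nΣg² − (Σg)² = 2984 − 2916 = 68; nΣh² − (Σh)² = 14904 − 12100 = 2804
r = -256 / √(68 × 2804) = -256 / 436.6601 ≈ -0.586

-0.586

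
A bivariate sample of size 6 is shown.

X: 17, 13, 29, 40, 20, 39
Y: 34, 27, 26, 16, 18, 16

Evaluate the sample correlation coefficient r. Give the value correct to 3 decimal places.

n = 6, ΣX = 158, ΣY = 137, ΣX² = 4820, ΣY² = 3397, ΣXY = 3307
nΣXY − ΣXΣY = 19842 − 21646 = -1804
nΣX² − (ΣX)² = 28920 − 24964 = 3956; nΣY² − (ΣY)² = 20382 − 18769 = 1613
r = -1804 / √(3956 × 1613) = -1804 / 2526.0697 ≈ -0.714

-0.714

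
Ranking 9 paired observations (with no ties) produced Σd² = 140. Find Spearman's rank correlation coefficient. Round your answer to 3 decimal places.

-0.167

ρ = 1 − 6Σd² / [n(n²−1)] = 1 − 6×140 / (9×80)
  = 1 − 840/720 = 1 − 1.1667 ≈ -0.167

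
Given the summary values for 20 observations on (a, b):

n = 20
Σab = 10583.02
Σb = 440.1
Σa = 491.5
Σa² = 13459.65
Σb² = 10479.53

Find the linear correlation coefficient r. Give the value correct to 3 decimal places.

-0.222

r = (nΣab − ΣaΣb) / √[(nΣa² − (Σa)²)(nΣb² − (Σb)²)]
Numerator: 20×10583.02 − 491.5×440.1 = -4648.75
Denominator: √[(269193 − 241572.25)(209590.6 − 193688.01)] = √[27620.75 × 15902.59] = 20958.0882
r = -4648.75 / 20958.0882 ≈ -0.222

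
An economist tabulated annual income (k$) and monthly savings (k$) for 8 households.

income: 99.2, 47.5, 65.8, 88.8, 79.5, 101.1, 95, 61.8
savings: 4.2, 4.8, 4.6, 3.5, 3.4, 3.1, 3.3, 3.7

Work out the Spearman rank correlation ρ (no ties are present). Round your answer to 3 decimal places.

Rank income: 7, 1, 3, 5, 4, 8, 6, 2
Rank savings: 6, 8, 7, 4, 3, 1, 2, 5
d = rank(income) − rank(savings): 1, -7, -4, 1, 1, 7, 4, -3; Σd² = 142
ρ = 1 − 6Σd² / [n(n²−1)] = 1 − 6×142 / (8×63) = 1 − 852/504 ≈ -0.690

-0.690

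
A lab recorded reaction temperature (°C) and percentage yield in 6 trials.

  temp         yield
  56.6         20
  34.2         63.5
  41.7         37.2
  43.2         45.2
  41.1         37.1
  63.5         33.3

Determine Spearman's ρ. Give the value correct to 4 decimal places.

-0.7143

Rank temp: 5, 1, 3, 4, 2, 6
Rank yield: 1, 6, 4, 5, 3, 2
d = rank(temp) − rank(yield): 4, -5, -1, -1, -1, 4; Σd² = 60
ρ = 1 − 6Σd² / [n(n²−1)] = 1 − 6×60 / (6×35) = 1 − 360/210 ≈ -0.7143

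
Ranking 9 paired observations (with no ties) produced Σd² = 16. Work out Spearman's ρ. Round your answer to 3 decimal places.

ρ = 1 − 6Σd² / [n(n²−1)] = 1 − 6×16 / (9×80)
  = 1 − 96/720 = 1 − 0.1333 ≈ 0.867

0.867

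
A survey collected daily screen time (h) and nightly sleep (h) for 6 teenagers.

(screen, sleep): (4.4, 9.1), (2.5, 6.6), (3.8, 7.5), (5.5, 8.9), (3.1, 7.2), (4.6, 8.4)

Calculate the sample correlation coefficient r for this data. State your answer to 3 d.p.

n = 6, Σx = 23.9, Σy = 47.7, Σx² = 101.07, Σy² = 384.23, Σxy = 194.95
nΣxy − ΣxΣy = 1169.7 − 1140.03 = 29.67
nΣx² − (Σx)² = 606.42 − 571.21 = 35.21; nΣy² − (Σy)² = 2305.38 − 2275.29 = 30.09
r = 29.67 / √(35.21 × 30.09) = 29.67 / 32.5495 ≈ 0.912

0.912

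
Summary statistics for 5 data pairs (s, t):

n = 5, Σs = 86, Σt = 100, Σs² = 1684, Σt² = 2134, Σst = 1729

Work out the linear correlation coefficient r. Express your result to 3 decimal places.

0.054

r = (nΣst − ΣsΣt) / √[(nΣs² − (Σs)²)(nΣt² − (Σt)²)]
Numerator: 5×1729 − 86×100 = 45
Denominator: √[(8420 − 7396)(10670 − 10000)] = √[1024 × 670] = 828.2995
r = 45 / 828.2995 ≈ 0.054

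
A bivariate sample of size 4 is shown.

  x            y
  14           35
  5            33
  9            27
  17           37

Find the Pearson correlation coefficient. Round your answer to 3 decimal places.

n = 4, Σx = 45, Σy = 132, Σx² = 591, Σy² = 4412, Σxy = 1527
nΣxy − ΣxΣy = 6108 − 5940 = 168
nΣx² − (Σx)² = 2364 − 2025 = 339; nΣy² − (Σy)² = 17648 − 17424 = 224
r = 168 / √(339 × 224) = 168 / 275.5649 ≈ 0.610

0.610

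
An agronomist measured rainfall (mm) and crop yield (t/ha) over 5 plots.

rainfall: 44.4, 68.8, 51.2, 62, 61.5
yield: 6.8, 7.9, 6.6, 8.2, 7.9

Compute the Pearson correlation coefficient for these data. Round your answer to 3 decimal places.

n = 5, Σx = 287.9, Σy = 37.4, Σx² = 16952.49, Σy² = 281.86, Σxy = 2177.61
nΣxy − ΣxΣy = 10888.05 − 10767.46 = 120.59
nΣx² − (Σx)² = 84762.45 − 82886.41 = 1876.04; nΣy² − (Σy)² = 1409.3 − 1398.76 = 10.54
r = 120.59 / √(1876.04 × 10.54) = 120.59 / 140.6181 ≈ 0.858

0.858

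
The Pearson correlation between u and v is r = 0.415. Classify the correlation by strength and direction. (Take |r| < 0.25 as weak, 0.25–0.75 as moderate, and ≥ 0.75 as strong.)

r = 0.415 > 0 so the relationship is positive.
|r| = 0.415, which falls in the moderate range.

moderate positive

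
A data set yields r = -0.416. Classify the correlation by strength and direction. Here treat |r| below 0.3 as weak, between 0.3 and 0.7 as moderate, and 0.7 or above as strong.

moderate negative

r = -0.416 < 0 so the relationship is negative.
|r| = 0.416, which falls in the moderate range.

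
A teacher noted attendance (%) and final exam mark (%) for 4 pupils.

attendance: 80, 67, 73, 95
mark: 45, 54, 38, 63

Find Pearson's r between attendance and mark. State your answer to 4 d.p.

0.5773

n = 4, Σx = 315, Σy = 200, Σx² = 25243, Σy² = 10354, Σxy = 15977
nΣxy − ΣxΣy = 63908 − 63000 = 908
nΣx² − (Σx)² = 100972 − 99225 = 1747; nΣy² − (Σy)² = 41416 − 40000 = 1416
r = 908 / √(1747 × 1416) = 908 / 1572.8166 ≈ 0.5773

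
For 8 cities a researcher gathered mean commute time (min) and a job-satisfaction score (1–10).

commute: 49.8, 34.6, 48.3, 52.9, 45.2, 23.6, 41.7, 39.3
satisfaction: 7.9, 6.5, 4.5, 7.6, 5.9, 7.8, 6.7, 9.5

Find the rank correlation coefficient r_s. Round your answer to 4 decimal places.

-0.1190

Rank commute: 7, 2, 6, 8, 5, 1, 4, 3
Rank satisfaction: 7, 3, 1, 5, 2, 6, 4, 8
d = rank(commute) − rank(satisfaction): 0, -1, 5, 3, 3, -5, 0, -5; Σd² = 94
ρ = 1 − 6Σd² / [n(n²−1)] = 1 − 6×94 / (8×63) = 1 − 564/504 ≈ -0.1190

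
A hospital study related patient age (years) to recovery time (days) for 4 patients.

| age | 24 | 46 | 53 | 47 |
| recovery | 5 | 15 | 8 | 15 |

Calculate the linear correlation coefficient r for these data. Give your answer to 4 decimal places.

n = 4, Σx = 170, Σy = 43, Σx² = 7710, Σy² = 539, Σxy = 1939
nΣxy − ΣxΣy = 7756 − 7310 = 446
nΣx² − (Σx)² = 30840 − 28900 = 1940; nΣy² − (Σy)² = 2156 − 1849 = 307
r = 446 / √(1940 × 307) = 446 / 771.7383 ≈ 0.5779

0.5779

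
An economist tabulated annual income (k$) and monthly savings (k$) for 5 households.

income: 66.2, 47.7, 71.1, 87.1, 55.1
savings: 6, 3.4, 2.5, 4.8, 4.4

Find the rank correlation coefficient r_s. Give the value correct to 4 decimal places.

Rank income: 3, 1, 4, 5, 2
Rank savings: 5, 2, 1, 4, 3
d = rank(income) − rank(savings): -2, -1, 3, 1, -1; Σd² = 16
ρ = 1 − 6Σd² / [n(n²−1)] = 1 − 6×16 / (5×24) = 1 − 96/120 ≈ 0.2000

0.2000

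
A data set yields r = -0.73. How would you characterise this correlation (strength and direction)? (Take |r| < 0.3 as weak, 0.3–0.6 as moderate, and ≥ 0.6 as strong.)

strong negative

r = -0.73 < 0 so the relationship is negative.
|r| = 0.73, which falls in the strong range.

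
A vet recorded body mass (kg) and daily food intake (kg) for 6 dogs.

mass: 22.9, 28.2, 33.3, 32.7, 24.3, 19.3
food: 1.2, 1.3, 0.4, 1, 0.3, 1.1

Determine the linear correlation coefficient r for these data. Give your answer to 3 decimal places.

-0.274

n = 6, Σx = 160.7, Σy = 5.3, Σx² = 4460.81, Σy² = 5.59, Σxy = 138.68
nΣxy − ΣxΣy = 832.08 − 851.71 = -19.63
nΣx² − (Σx)² = 26764.86 − 25824.49 = 940.37; nΣy² − (Σy)² = 33.54 − 28.09 = 5.45
r = -19.63 / √(940.37 × 5.45) = -19.63 / 71.5892 ≈ -0.274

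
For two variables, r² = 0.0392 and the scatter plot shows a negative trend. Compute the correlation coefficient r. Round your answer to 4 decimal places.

-0.1980

|r| = √0.0392 = 0.1980
The association is negative, so r = −0.1980.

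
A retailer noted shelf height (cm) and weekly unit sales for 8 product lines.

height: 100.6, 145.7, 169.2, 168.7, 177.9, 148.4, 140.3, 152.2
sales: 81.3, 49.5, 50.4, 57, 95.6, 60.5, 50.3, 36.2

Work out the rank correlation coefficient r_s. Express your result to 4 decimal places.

0.1905

Rank height: 1, 3, 7, 6, 8, 4, 2, 5
Rank sales: 7, 2, 4, 5, 8, 6, 3, 1
d = rank(height) − rank(sales): -6, 1, 3, 1, 0, -2, -1, 4; Σd² = 68
ρ = 1 − 6Σd² / [n(n²−1)] = 1 − 6×68 / (8×63) = 1 − 408/504 ≈ 0.1905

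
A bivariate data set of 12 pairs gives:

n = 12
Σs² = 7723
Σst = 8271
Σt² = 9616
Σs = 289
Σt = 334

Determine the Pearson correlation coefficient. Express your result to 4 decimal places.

0.4600

r = (nΣst − ΣsΣt) / √[(nΣs² − (Σs)²)(nΣt² − (Σt)²)]
Numerator: 12×8271 − 289×334 = 2726
Denominator: √[(92676 − 83521)(115392 − 111556)] = √[9155 × 3836] = 5926.0931
r = 2726 / 5926.0931 ≈ 0.4600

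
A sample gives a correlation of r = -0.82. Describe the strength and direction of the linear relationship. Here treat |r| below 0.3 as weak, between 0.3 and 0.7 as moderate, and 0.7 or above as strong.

r = -0.82 < 0 so the relationship is negative.
|r| = 0.82, which falls in the strong range.

strong negative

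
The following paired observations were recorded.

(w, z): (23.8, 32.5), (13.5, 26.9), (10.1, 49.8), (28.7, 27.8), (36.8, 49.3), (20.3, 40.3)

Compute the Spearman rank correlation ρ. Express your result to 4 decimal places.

-0.0857

Rank w: 4, 2, 1, 5, 6, 3
Rank z: 3, 1, 6, 2, 5, 4
d = rank(w) − rank(z): 1, 1, -5, 3, 1, -1; Σd² = 38
ρ = 1 − 6Σd² / [n(n²−1)] = 1 − 6×38 / (6×35) = 1 − 228/210 ≈ -0.0857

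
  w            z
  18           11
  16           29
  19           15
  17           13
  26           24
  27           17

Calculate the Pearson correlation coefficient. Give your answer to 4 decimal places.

0.0998

n = 6, Σw = 123, Σz = 109, Σw² = 2635, Σz² = 2221, Σwz = 2251
nΣwz − ΣwΣz = 13506 − 13407 = 99
nΣw² − (Σw)² = 15810 − 15129 = 681; nΣz² − (Σz)² = 13326 − 11881 = 1445
r = 99 / √(681 × 1445) = 99 / 991.9904 ≈ 0.0998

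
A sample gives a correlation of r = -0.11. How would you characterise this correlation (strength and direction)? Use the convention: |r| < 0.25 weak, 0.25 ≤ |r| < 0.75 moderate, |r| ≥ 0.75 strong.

weak negative

r = -0.11 < 0 so the relationship is negative.
|r| = 0.11, which falls in the weak range.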